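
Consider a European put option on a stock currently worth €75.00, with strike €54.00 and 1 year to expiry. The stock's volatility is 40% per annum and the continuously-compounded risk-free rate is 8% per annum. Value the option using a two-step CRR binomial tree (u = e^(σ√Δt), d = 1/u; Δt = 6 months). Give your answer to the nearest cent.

€2.62

CRR parameters: u = e^(σ√Δt) = e^(0.4·√0.5) = 1.3269, d = 1/u = 0.7536
Per-period rate: rΔt = 0.08·0.5 = 0.04, so R = e^0.04 = 1.0408
Risk-neutral probability p = (e^0.04 − 0.7536)/(1.3269 − 0.7536) = 0.2872/0.5733 = 0.5009
Terminal stock prices: S_uu = 132, S_ud = 75, S_dd = 42.6
Terminal payoffs (K − S): max(-78.05, 0) = 0, max(-21, 0) = 0, max(11.4, 0) = 11.4
Node u (S = 99.52): V_u = e^(−0.04)·[0.5009·0.0000 + 0.4991·0.0000] = 0.0000
Node d (S = 56.52): V_d = e^(−0.04)·[0.5009·0.0000 + 0.4991·11.4022] = 5.4672
Node 0 (S = 75): V_0 = e^(−0.04)·[0.5009·0.0000 + 0.4991·5.4672] = 2.6214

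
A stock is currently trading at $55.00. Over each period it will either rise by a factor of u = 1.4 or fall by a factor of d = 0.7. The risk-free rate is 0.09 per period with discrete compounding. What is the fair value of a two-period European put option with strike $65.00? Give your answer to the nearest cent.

Risk-neutral probability p = (1 + 0.09 − 0.7)/(1.4 − 0.7) = 0.3900/0.7000 = 0.5571
Terminal stock prices: S_uu = 107.8, S_ud = 53.9, S_dd = 26.95
Terminal payoffs (K − S): max(-42.8, 0) = 0, max(11.1, 0) = 11.1, max(38.05, 0) = 38.05
Node u (S = 77): V_u = 1/1.09·[0.5571·0.0000 + 0.4429·11.1000] = 4.5098
Node d (S = 38.5): V_d = 1/1.09·[0.5571·11.1000 + 0.4429·38.0500] = 21.1330
Node 0 (S = 55): V_0 = 1/1.09·[0.5571·4.5098 + 0.4429·21.1330] = 10.8913

$10.89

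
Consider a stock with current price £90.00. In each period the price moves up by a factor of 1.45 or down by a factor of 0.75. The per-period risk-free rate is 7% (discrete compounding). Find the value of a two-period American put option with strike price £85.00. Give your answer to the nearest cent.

Risk-neutral probability p = (1 + 0.07 − 0.75)/(1.45 − 0.75) = 0.3200/0.7000 = 0.4571
Terminal stock prices: S_uu = 189.2, S_ud = 97.88, S_dd = 50.62
Terminal payoffs (K − S): max(-104.2, 0) = 0, max(-12.88, 0) = 0, max(34.38, 0) = 34.38
Node u (S = 130.5): continuation = 1/1.07·[0.4571·0.0000 + 0.5429·0.0000] = 0.0000; exercise value = 0.0000 ≤ continuation, so V_u = 0.0000
Node d (S = 67.5): continuation = 1/1.07·[0.4571·0.0000 + 0.5429·34.3750] = 17.4399; exercise value = 17.5000 > continuation, so V_d = 17.5000 (exercise)
Node 0 (S = 90): continuation = 1/1.07·[0.4571·0.0000 + 0.5429·17.5000] = 8.8785; exercise value = 0.0000 ≤ continuation, so V_0 = 8.8785

£8.88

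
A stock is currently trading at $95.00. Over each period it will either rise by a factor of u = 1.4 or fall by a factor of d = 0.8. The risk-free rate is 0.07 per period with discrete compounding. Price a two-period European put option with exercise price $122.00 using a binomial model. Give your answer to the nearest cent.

$22.91

Risk-neutral probability p = (1 + 0.07 − 0.8)/(1.4 − 0.8) = 0.2700/0.6000 = 0.4500
Terminal stock prices: S_uu = 186.2, S_ud = 106.4, S_dd = 60.8
Terminal payoffs (K − S): max(-64.2, 0) = 0, max(15.6, 0) = 15.6, max(61.2, 0) = 61.2
Node u (S = 133): V_u = 1/1.07·[0.4500·0.0000 + 0.5500·15.6000] = 8.0187
Node d (S = 76): V_d = 1/1.07·[0.4500·15.6000 + 0.5500·61.2000] = 38.0187
Node 0 (S = 95): V_0 = 1/1.07·[0.4500·8.0187 + 0.5500·38.0187] = 22.9147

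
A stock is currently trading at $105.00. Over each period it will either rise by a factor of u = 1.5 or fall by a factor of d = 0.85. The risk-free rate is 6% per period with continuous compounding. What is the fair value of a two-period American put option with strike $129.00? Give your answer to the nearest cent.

$25.23

Risk-neutral probability p = (e^0.06 − 0.85)/(1.5 − 0.85) = 0.2118/0.6500 = 0.3259
Terminal stock prices: S_uu = 236.2, S_ud = 133.9, S_dd = 75.86
Terminal payoffs (K − S): max(-107.2, 0) = 0, max(-4.875, 0) = 0, max(53.14, 0) = 53.14
Node u (S = 157.5): continuation = e^(−0.06)·[0.3259·0.0000 + 0.6741·0.0000] = 0.0000; exercise value = 0.0000 ≤ continuation, so V_u = 0.0000
Node d (S = 89.25): continuation = e^(−0.06)·[0.3259·0.0000 + 0.6741·53.1375] = 33.7339; exercise value = 39.7500 > continuation, so V_d = 39.7500 (exercise)
Node 0 (S = 105): continuation = e^(−0.06)·[0.3259·0.0000 + 0.6741·39.7500] = 25.2349; exercise value = 24.0000 ≤ continuation, so V_0 = 25.2349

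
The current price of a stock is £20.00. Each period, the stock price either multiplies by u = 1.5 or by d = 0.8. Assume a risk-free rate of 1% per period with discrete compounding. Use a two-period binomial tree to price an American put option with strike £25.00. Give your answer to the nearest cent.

£6.44

Risk-neutral probability p = (1 + 0.01 − 0.8)/(1.5 − 0.8) = 0.2100/0.7000 = 0.3000
Terminal stock prices: S_uu = 45, S_ud = 24, S_dd = 12.8
Terminal payoffs (K − S): max(-20, 0) = 0, max(1, 0) = 1, max(12.2, 0) = 12.2
Node u (S = 30): continuation = 1/1.01·[0.3000·0.0000 + 0.7000·1.0000] = 0.6931; exercise value = 0.0000 ≤ continuation, so V_u = 0.6931
Node d (S = 16): continuation = 1/1.01·[0.3000·1.0000 + 0.7000·12.2000] = 8.7525; exercise value = 9.0000 > continuation, so V_d = 9.0000 (exercise)
Node 0 (S = 20): continuation = 1/1.01·[0.3000·0.6931 + 0.7000·9.0000] = 6.4435; exercise value = 5.0000 ≤ continuation, so V_0 = 6.4435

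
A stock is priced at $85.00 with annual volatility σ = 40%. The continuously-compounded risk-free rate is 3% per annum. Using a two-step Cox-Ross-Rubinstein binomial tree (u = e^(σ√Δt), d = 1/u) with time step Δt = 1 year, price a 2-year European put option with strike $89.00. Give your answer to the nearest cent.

CRR parameters: u = e^(σ√Δt) = e^(0.4·√1) = 1.4918, d = 1/u = 0.6703
Per-period rate: rΔt = 0.03·1 = 0.03, so R = e^0.03 = 1.0305
Risk-neutral probability p = (e^0.03 − 0.6703)/(1.4918 − 0.6703) = 0.3601/0.8215 = 0.4384
Terminal stock prices: S_uu = 189.2, S_ud = 85, S_dd = 38.19
Terminal payoffs (K − S): max(-100.2, 0) = 0, max(4, 0) = 4, max(50.81, 0) = 50.81
Node u (S = 126.8): V_u = e^(−0.03)·[0.4384·0.0000 + 0.5616·4.0000] = 2.1801
Node d (S = 56.98): V_d = e^(−0.03)·[0.4384·4.0000 + 0.5616·50.8070] = 29.3924
Node 0 (S = 85): V_0 = e^(−0.03)·[0.4384·2.1801 + 0.5616·29.3924] = 16.9469

$16.95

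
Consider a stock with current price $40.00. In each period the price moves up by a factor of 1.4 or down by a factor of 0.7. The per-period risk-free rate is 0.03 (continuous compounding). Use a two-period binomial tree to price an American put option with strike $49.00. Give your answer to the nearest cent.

$13.06

Risk-neutral probability p = (e^0.03 − 0.7)/(1.4 − 0.7) = 0.3305/0.7000 = 0.4721
Terminal stock prices: S_uu = 78.4, S_ud = 39.2, S_dd = 19.6
Terminal payoffs (K − S): max(-29.4, 0) = 0, max(9.8, 0) = 9.8, max(29.4, 0) = 29.4
Node u (S = 56): continuation = e^(−0.03)·[0.4721·0.0000 + 0.5279·9.8000] = 5.0207; exercise value = 0.0000 ≤ continuation, so V_u = 5.0207
Node d (S = 28): continuation = e^(−0.03)·[0.4721·9.8000 + 0.5279·29.4000] = 19.5518; exercise value = 21.0000 > continuation, so V_d = 21.0000 (exercise)
Node 0 (S = 40): continuation = e^(−0.03)·[0.4721·5.0207 + 0.5279·21.0000] = 13.0588; exercise value = 9.0000 ≤ continuation, so V_0 = 13.0588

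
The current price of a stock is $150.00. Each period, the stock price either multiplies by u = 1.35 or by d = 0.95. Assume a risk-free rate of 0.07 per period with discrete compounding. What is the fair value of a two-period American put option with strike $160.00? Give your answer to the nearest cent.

Risk-neutral probability p = (1 + 0.07 − 0.95)/(1.35 − 0.95) = 0.1200/0.4000 = 0.3000
Terminal stock prices: S_uu = 273.4, S_ud = 192.4, S_dd = 135.4
Terminal payoffs (K − S): max(-113.4, 0) = 0, max(-32.38, 0) = 0, max(24.62, 0) = 24.62
Node u (S = 202.5): continuation = 1/1.07·[0.3000·0.0000 + 0.7000·0.0000] = 0.0000; exercise value = 0.0000 ≤ continuation, so V_u = 0.0000
Node d (S = 142.5): continuation = 1/1.07·[0.3000·0.0000 + 0.7000·24.6250] = 16.1098; exercise value = 17.5000 > continuation, so V_d = 17.5000 (exercise)
Node 0 (S = 150): continuation = 1/1.07·[0.3000·0.0000 + 0.7000·17.5000] = 11.4486; exercise value = 10.0000 ≤ continuation, so V_0 = 11.4486

$11.45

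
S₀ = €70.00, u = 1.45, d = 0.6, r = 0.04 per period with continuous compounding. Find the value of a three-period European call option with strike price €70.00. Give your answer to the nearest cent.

Risk-neutral probability p = (e^0.04 − 0.6)/(1.45 − 0.6) = 0.4408/0.8500 = 0.5186
Terminal stock prices: S_uuu = 213.4, S_uud = 88.31, S_udd = 36.54, S_ddd = 15.12
Terminal payoffs (S − K): max(143.4, 0) = 143.4, max(18.31, 0) = 18.31, max(-33.46, 0) = 0, max(-54.88, 0) = 0
Node uu (S = 147.2): V_uu = e^(−0.04)·[0.5186·143.4038 + 0.4814·18.3050] = 79.9197
Node ud (S = 60.9): V_ud = e^(−0.04)·[0.5186·18.3050 + 0.4814·0.0000] = 9.1208
Node dd (S = 25.2): V_dd = e^(−0.04)·[0.5186·0.0000 + 0.4814·0.0000] = 0.0000
Node u (S = 101.5): V_u = e^(−0.04)·[0.5186·79.9197 + 0.4814·9.1208] = 44.0399
Node d (S = 42): V_d = e^(−0.04)·[0.5186·9.1208 + 0.4814·0.0000] = 4.5446
Node 0 (S = 70): V_0 = e^(−0.04)·[0.5186·44.0399 + 0.4814·4.5446] = 24.0456

€24.05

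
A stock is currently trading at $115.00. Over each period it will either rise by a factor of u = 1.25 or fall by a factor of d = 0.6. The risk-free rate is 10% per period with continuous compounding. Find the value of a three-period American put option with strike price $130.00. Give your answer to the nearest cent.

Risk-neutral probability p = (e^0.1 − 0.6)/(1.25 − 0.6) = 0.5052/0.6500 = 0.7772
Terminal stock prices: S_uuu = 224.6, S_uud = 107.8, S_udd = 51.75, S_ddd = 24.84
Terminal payoffs (K − S): max(-94.61, 0) = 0, max(22.19, 0) = 22.19, max(78.25, 0) = 78.25, max(105.2, 0) = 105.2
Node uu (S = 179.7): continuation = e^(−0.1)·[0.7772·0.0000 + 0.2228·22.1875] = 4.4732; exercise value = 0.0000 ≤ continuation, so V_uu = 4.4732
Node ud (S = 86.25): continuation = e^(−0.1)·[0.7772·22.1875 + 0.2228·78.2500] = 31.3789; exercise value = 43.7500 > continuation, so V_ud = 43.7500 (exercise)
Node dd (S = 41.4): continuation = e^(−0.1)·[0.7772·78.2500 + 0.2228·105.1600] = 76.2289; exercise value = 88.6000 > continuation, so V_dd = 88.6000 (exercise)
Node u (S = 143.8): continuation = e^(−0.1)·[0.7772·4.4732 + 0.2228·43.7500] = 11.9662; exercise value = 0.0000 ≤ continuation, so V_u = 11.9662
Node d (S = 69): continuation = e^(−0.1)·[0.7772·43.7500 + 0.2228·88.6000] = 48.6289; exercise value = 61.0000 > continuation, so V_d = 61.0000 (exercise)
Node 0 (S = 115): continuation = e^(−0.1)·[0.7772·11.9662 + 0.2228·61.0000] = 20.7132; exercise value = 15.0000 ≤ continuation, so V_0 = 20.7132

$20.71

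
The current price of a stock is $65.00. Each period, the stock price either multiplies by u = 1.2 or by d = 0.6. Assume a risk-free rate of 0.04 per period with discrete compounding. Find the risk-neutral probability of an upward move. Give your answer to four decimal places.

p = 0.7333

Risk-neutral probability p = (1 + 0.04 − 0.6)/(1.2 − 0.6) = 0.4400/0.6000 = 0.7333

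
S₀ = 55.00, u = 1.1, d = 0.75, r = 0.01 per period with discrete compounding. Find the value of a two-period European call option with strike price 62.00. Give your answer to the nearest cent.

2.46

Risk-neutral probability p = (1 + 0.01 − 0.75)/(1.1 − 0.75) = 0.2600/0.3500 = 0.7429
Terminal stock prices: S_uu = 66.55, S_ud = 45.38, S_dd = 30.94
Terminal payoffs (S − K): max(4.55, 0) = 4.55, max(-16.62, 0) = 0, max(-31.06, 0) = 0
Node u (S = 60.5): V_u = 1/1.01·[0.7429·4.5500 + 0.2571·0.0000] = 3.3465
Node d (S = 41.25): V_d = 1/1.01·[0.7429·0.0000 + 0.2571·0.0000] = 0.0000
Node 0 (S = 55): V_0 = 1/1.01·[0.7429·3.3465 + 0.2571·0.0000] = 2.4614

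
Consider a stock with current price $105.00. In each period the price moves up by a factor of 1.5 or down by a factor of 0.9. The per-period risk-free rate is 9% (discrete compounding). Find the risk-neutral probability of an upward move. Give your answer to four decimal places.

p = 0.3167

Risk-neutral probability p = (1 + 0.09 − 0.9)/(1.5 − 0.9) = 0.1900/0.6000 = 0.3167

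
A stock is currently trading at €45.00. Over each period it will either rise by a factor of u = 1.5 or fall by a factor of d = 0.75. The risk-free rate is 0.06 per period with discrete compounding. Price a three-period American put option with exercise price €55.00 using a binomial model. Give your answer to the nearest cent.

€13.80

Risk-neutral probability p = (1 + 0.06 − 0.75)/(1.5 − 0.75) = 0.3100/0.7500 = 0.4133
Terminal stock prices: S_uuu = 151.9, S_uud = 75.94, S_udd = 37.97, S_ddd = 18.98
Terminal payoffs (K − S): max(-96.88, 0) = 0, max(-20.94, 0) = 0, max(17.03, 0) = 17.03, max(36.02, 0) = 36.02
Node uu (S = 101.2): continuation = 1/1.06·[0.4133·0.0000 + 0.5867·0.0000] = 0.0000; exercise value = 0.0000 ≤ continuation, so V_uu = 0.0000
Node ud (S = 50.62): continuation = 1/1.06·[0.4133·0.0000 + 0.5867·17.0312] = 9.4261; exercise value = 4.3750 ≤ continuation, so V_ud = 9.4261
Node dd (S = 25.31): continuation = 1/1.06·[0.4133·17.0312 + 0.5867·36.0156] = 26.5743; exercise value = 29.6875 > continuation, so V_dd = 29.6875 (exercise)
Node u (S = 67.5): continuation = 1/1.06·[0.4133·0.0000 + 0.5867·9.4261] = 5.2170; exercise value = 0.0000 ≤ continuation, so V_u = 5.2170
Node d (S = 33.75): continuation = 1/1.06·[0.4133·9.4261 + 0.5867·29.6875] = 20.1064; exercise value = 21.2500 > continuation, so V_d = 21.2500 (exercise)
Node 0 (S = 45): continuation = 1/1.06·[0.4133·5.2170 + 0.5867·21.2500] = 13.7953; exercise value = 10.0000 ≤ continuation, so V_0 = 13.7953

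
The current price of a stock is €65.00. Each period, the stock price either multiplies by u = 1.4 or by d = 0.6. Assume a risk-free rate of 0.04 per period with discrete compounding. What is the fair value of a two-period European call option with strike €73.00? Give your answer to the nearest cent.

€15.21

Risk-neutral probability p = (1 + 0.04 − 0.6)/(1.4 − 0.6) = 0.4400/0.8000 = 0.5500
Terminal stock prices: S_uu = 127.4, S_ud = 54.6, S_dd = 23.4
Terminal payoffs (S − K): max(54.4, 0) = 54.4, max(-18.4, 0) = 0, max(-49.6, 0) = 0
Node u (S = 91): V_u = 1/1.04·[0.5500·54.4000 + 0.4500·0.0000] = 28.7692
Node d (S = 39): V_d = 1/1.04·[0.5500·0.0000 + 0.4500·0.0000] = 0.0000
Node 0 (S = 65): V_0 = 1/1.04·[0.5500·28.7692 + 0.4500·0.0000] = 15.2145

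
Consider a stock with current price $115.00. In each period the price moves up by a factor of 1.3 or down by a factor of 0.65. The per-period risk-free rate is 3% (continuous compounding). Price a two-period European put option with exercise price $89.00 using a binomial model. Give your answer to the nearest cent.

Risk-neutral probability p = (e^0.03 − 0.65)/(1.3 − 0.65) = 0.3805/0.6500 = 0.5853
Terminal stock prices: S_uu = 194.4, S_ud = 97.17, S_dd = 48.59
Terminal payoffs (K − S): max(-105.4, 0) = 0, max(-8.175, 0) = 0, max(40.41, 0) = 40.41
Node u (S = 149.5): V_u = e^(−0.03)·[0.5853·0.0000 + 0.4147·0.0000] = 0.0000
Node d (S = 74.75): V_d = e^(−0.03)·[0.5853·0.0000 + 0.4147·40.4125] = 16.2632
Node 0 (S = 115): V_0 = e^(−0.03)·[0.5853·0.0000 + 0.4147·16.2632] = 6.5448

$6.54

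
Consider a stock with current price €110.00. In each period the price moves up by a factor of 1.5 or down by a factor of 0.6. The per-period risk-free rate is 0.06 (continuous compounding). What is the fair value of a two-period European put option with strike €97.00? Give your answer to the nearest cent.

€12.07

Risk-neutral probability p = (e^0.06 − 0.6)/(1.5 − 0.6) = 0.4618/0.9000 = 0.5132
Terminal stock prices: S_uu = 247.5, S_ud = 99, S_dd = 39.6
Terminal payoffs (K − S): max(-150.5, 0) = 0, max(-2, 0) = 0, max(57.4, 0) = 57.4
Node u (S = 165): V_u = e^(−0.06)·[0.5132·0.0000 + 0.4868·0.0000] = 0.0000
Node d (S = 66): V_d = e^(−0.06)·[0.5132·0.0000 + 0.4868·57.4000] = 26.3177
Node 0 (S = 110): V_0 = e^(−0.06)·[0.5132·0.0000 + 0.4868·26.3177] = 12.0666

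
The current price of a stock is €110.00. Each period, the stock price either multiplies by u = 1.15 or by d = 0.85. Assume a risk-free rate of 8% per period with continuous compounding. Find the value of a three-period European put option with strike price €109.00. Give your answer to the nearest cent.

Risk-neutral probability p = (e^0.08 − 0.85)/(1.15 − 0.85) = 0.2333/0.3000 = 0.7776
Terminal stock prices: S_uuu = 167.3, S_uud = 123.7, S_udd = 91.4, S_ddd = 67.55
Terminal payoffs (K − S): max(-58.3, 0) = 0, max(-14.65, 0) = 0, max(17.6, 0) = 17.6, max(41.45, 0) = 41.45
Node uu (S = 145.5): V_uu = e^(−0.08)·[0.7776·0.0000 + 0.2224·0.0000] = 0.0000
Node ud (S = 107.5): V_ud = e^(−0.08)·[0.7776·0.0000 + 0.2224·17.6038] = 3.6137
Node dd (S = 79.47): V_dd = e^(−0.08)·[0.7776·17.6038 + 0.2224·41.4463] = 21.1447
Node u (S = 126.5): V_u = e^(−0.08)·[0.7776·0.0000 + 0.2224·3.6137] = 0.7418
Node d (S = 93.5): V_d = e^(−0.08)·[0.7776·3.6137 + 0.2224·21.1447] = 6.9346
Node 0 (S = 110): V_0 = e^(−0.08)·[0.7776·0.7418 + 0.2224·6.9346] = 1.9560

€1.96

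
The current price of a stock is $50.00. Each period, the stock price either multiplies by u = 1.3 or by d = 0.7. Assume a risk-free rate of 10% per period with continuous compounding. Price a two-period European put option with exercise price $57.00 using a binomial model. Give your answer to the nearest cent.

$6.93

Risk-neutral probability p = (e^0.1 − 0.7)/(1.3 − 0.7) = 0.4052/0.6000 = 0.6753
Terminal stock prices: S_uu = 84.5, S_ud = 45.5, S_dd = 24.5
Terminal payoffs (K − S): max(-27.5, 0) = 0, max(11.5, 0) = 11.5, max(32.5, 0) = 32.5
Node u (S = 65): V_u = e^(−0.1)·[0.6753·0.0000 + 0.3247·11.5000] = 3.3789
Node d (S = 35): V_d = e^(−0.1)·[0.6753·11.5000 + 0.3247·32.5000] = 16.5757
Node 0 (S = 50): V_0 = e^(−0.1)·[0.6753·3.3789 + 0.3247·16.5757] = 6.9348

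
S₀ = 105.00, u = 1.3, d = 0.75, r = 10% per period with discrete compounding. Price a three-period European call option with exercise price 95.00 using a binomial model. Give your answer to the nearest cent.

38.91

Risk-neutral probability p = (1 + 0.1 − 0.75)/(1.3 − 0.75) = 0.3500/0.5500 = 0.6364
Terminal stock prices: S_uuu = 230.7, S_uud = 133.1, S_udd = 76.78, S_ddd = 44.3
Terminal payoffs (S − K): max(135.7, 0) = 135.7, max(38.09, 0) = 38.09, max(-18.22, 0) = 0, max(-50.7, 0) = 0
Node uu (S = 177.5): V_uu = 1/1.1·[0.6364·135.6850 + 0.3636·38.0875] = 91.0864
Node ud (S = 102.4): V_ud = 1/1.1·[0.6364·38.0875 + 0.3636·0.0000] = 22.0341
Node dd (S = 59.06): V_dd = 1/1.1·[0.6364·0.0000 + 0.3636·0.0000] = 0.0000
Node u (S = 136.5): V_u = 1/1.1·[0.6364·91.0864 + 0.3636·22.0341] = 59.9786
Node d (S = 78.75): V_d = 1/1.1·[0.6364·22.0341 + 0.3636·0.0000] = 12.7470
Node 0 (S = 105): V_0 = 1/1.1·[0.6364·59.9786 + 0.3636·12.7470] = 38.9122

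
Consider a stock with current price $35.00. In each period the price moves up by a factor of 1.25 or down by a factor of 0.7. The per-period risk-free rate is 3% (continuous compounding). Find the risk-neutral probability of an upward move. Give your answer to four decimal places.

Risk-neutral probability p = (e^0.03 − 0.7)/(1.25 − 0.7) = 0.3305/0.5500 = 0.6008

p = 0.6008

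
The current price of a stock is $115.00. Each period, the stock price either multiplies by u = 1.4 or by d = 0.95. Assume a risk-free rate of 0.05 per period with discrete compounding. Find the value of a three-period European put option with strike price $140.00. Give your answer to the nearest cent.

Risk-neutral probability p = (1 + 0.05 − 0.95)/(1.4 − 0.95) = 0.1000/0.4500 = 0.2222
Terminal stock prices: S_uuu = 315.6, S_uud = 214.1, S_udd = 145.3, S_ddd = 98.6
Terminal payoffs (K − S): max(-175.6, 0) = 0, max(-74.13, 0) = 0, max(-5.303, 0) = 0, max(41.4, 0) = 41.4
Node uu (S = 225.4): V_uu = 1/1.05·[0.2222·0.0000 + 0.7778·0.0000] = 0.0000
Node ud (S = 152.9): V_ud = 1/1.05·[0.2222·0.0000 + 0.7778·0.0000] = 0.0000
Node dd (S = 103.8): V_dd = 1/1.05·[0.2222·0.0000 + 0.7778·41.4019] = 30.6681
Node u (S = 161): V_u = 1/1.05·[0.2222·0.0000 + 0.7778·0.0000] = 0.0000
Node d (S = 109.2): V_d = 1/1.05·[0.2222·0.0000 + 0.7778·30.6681] = 22.7171
Node 0 (S = 115): V_0 = 1/1.05·[0.2222·0.0000 + 0.7778·22.7171] = 16.8275

$16.83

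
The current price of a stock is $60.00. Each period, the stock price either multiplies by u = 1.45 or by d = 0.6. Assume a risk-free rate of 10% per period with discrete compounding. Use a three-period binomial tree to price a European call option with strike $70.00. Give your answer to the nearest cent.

Risk-neutral probability p = (1 + 0.1 − 0.6)/(1.45 − 0.6) = 0.5000/0.8500 = 0.5882
Terminal stock prices: S_uuu = 182.9, S_uud = 75.69, S_udd = 31.32, S_ddd = 12.96
Terminal payoffs (S − K): max(112.9, 0) = 112.9, max(5.69, 0) = 5.69, max(-38.68, 0) = 0, max(-57.04, 0) = 0
Node uu (S = 126.2): V_uu = 1/1.1·[0.5882·112.9175 + 0.4118·5.6900] = 62.5136
Node ud (S = 52.2): V_ud = 1/1.1·[0.5882·5.6900 + 0.4118·0.0000] = 3.0428
Node dd (S = 21.6): V_dd = 1/1.1·[0.5882·0.0000 + 0.4118·0.0000] = 0.0000
Node u (S = 87): V_u = 1/1.1·[0.5882·62.5136 + 0.4118·3.0428] = 34.5688
Node d (S = 36): V_d = 1/1.1·[0.5882·3.0428 + 0.4118·0.0000] = 1.6272
Node 0 (S = 60): V_0 = 1/1.1·[0.5882·34.5688 + 0.4118·1.6272] = 19.0951

$19.10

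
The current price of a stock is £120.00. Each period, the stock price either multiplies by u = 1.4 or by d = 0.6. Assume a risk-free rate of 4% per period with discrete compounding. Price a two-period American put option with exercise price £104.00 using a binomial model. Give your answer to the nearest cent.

Risk-neutral probability p = (1 + 0.04 − 0.6)/(1.4 − 0.6) = 0.4400/0.8000 = 0.5500
Terminal stock prices: S_uu = 235.2, S_ud = 100.8, S_dd = 43.2
Terminal payoffs (K − S): max(-131.2, 0) = 0, max(3.2, 0) = 3.2, max(60.8, 0) = 60.8
Node u (S = 168): continuation = 1/1.04·[0.5500·0.0000 + 0.4500·3.2000] = 1.3846; exercise value = 0.0000 ≤ continuation, so V_u = 1.3846
Node d (S = 72): continuation = 1/1.04·[0.5500·3.2000 + 0.4500·60.8000] = 28.0000; exercise value = 32.0000 > continuation, so V_d = 32.0000 (exercise)
Node 0 (S = 120): continuation = 1/1.04·[0.5500·1.3846 + 0.4500·32.0000] = 14.5784; exercise value = 0.0000 ≤ continuation, so V_0 = 14.5784

£14.58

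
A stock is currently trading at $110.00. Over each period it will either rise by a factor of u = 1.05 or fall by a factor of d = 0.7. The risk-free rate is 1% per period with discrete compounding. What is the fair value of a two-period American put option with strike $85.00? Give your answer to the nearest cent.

$1.32

Risk-neutral probability p = (1 + 0.01 − 0.7)/(1.05 − 0.7) = 0.3100/0.3500 = 0.8857
Terminal stock prices: S_uu = 121.3, S_ud = 80.85, S_dd = 53.9
Terminal payoffs (K − S): max(-36.28, 0) = 0, max(4.15, 0) = 4.15, max(31.1, 0) = 31.1
Node u (S = 115.5): continuation = 1/1.01·[0.8857·0.0000 + 0.1143·4.1500] = 0.4696; exercise value = 0.0000 ≤ continuation, so V_u = 0.4696
Node d (S = 77): continuation = 1/1.01·[0.8857·4.1500 + 0.1143·31.1000] = 7.1584; exercise value = 8.0000 > continuation, so V_d = 8.0000 (exercise)
Node 0 (S = 110): continuation = 1/1.01·[0.8857·0.4696 + 0.1143·8.0000] = 1.3170; exercise value = 0.0000 ≤ continuation, so V_0 = 1.3170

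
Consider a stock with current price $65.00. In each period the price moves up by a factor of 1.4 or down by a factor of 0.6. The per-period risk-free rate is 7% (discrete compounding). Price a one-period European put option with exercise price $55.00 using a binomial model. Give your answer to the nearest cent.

$6.17

Risk-neutral probability p = (1 + 0.07 − 0.6)/(1.4 − 0.6) = 0.4700/0.8000 = 0.5875
Terminal stock prices: S_u = 91, S_d = 39
Terminal payoffs (K − S): max(-36, 0) = 0, max(16, 0) = 16
Node 0 (S = 65): V_0 = 1/1.07·[0.5875·0.0000 + 0.4125·16.0000] = 6.1682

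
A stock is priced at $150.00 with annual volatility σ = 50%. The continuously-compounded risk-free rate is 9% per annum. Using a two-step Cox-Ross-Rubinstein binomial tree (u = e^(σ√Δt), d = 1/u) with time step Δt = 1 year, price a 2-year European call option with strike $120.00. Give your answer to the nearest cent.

$65.10

CRR parameters: u = e^(σ√Δt) = e^(0.5·√1) = 1.6487, d = 1/u = 0.6065
Per-period rate: rΔt = 0.09·1 = 0.09, so R = e^0.09 = 1.0942
Risk-neutral probability p = (e^0.09 − 0.6065)/(1.6487 − 0.6065) = 0.4876/1.0422 = 0.4679
Terminal stock prices: S_uu = 407.7, S_ud = 150, S_dd = 55.18
Terminal payoffs (S − K): max(287.7, 0) = 287.7, max(30, 0) = 30, max(-64.82, 0) = 0
Node u (S = 247.3): V_u = e^(−0.09)·[0.4679·287.7423 + 0.5321·30.0000] = 137.6364
Node d (S = 90.98): V_d = e^(−0.09)·[0.4679·30.0000 + 0.5321·0.0000] = 12.8289
Node 0 (S = 150): V_0 = e^(−0.09)·[0.4679·137.6364 + 0.5321·12.8289] = 65.0963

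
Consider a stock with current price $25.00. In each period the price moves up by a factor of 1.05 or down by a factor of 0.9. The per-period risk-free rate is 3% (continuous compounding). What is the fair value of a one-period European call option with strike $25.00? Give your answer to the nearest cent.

$1.05

Risk-neutral probability p = (e^0.03 − 0.9)/(1.05 − 0.9) = 0.1305/0.1500 = 0.8697
Terminal stock prices: S_u = 26.25, S_d = 22.5
Terminal payoffs (S − K): max(1.25, 0) = 1.25, max(-2.5, 0) = 0
Node 0 (S = 25): V_0 = e^(−0.03)·[0.8697·1.2500 + 0.1303·0.0000] = 1.0550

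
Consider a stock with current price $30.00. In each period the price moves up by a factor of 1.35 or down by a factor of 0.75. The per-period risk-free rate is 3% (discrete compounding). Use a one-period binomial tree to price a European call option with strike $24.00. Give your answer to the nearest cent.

Risk-neutral probability p = (1 + 0.03 − 0.75)/(1.35 − 0.75) = 0.2800/0.6000 = 0.4667
Terminal stock prices: S_u = 40.5, S_d = 22.5
Terminal payoffs (S − K): max(16.5, 0) = 16.5, max(-1.5, 0) = 0
Node 0 (S = 30): V_0 = 1/1.03·[0.4667·16.5000 + 0.5333·0.0000] = 7.4757

$7.48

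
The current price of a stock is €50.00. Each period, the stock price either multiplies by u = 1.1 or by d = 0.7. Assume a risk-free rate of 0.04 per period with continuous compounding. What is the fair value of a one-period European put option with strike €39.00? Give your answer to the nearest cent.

Risk-neutral probability p = (e^0.04 − 0.7)/(1.1 − 0.7) = 0.3408/0.4000 = 0.8520
Terminal stock prices: S_u = 55, S_d = 35
Terminal payoffs (K − S): max(-16, 0) = 0, max(4, 0) = 4
Node 0 (S = 50): V_0 = e^(−0.04)·[0.8520·0.0000 + 0.1480·4.0000] = 0.5687

€0.57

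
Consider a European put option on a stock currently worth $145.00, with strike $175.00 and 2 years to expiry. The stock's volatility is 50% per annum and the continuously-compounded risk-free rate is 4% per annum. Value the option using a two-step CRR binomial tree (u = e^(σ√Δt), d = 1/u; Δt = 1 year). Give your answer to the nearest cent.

CRR parameters: u = e^(σ√Δt) = e^(0.5·√1) = 1.6487, d = 1/u = 0.6065
Per-period rate: rΔt = 0.04·1 = 0.04, so R = e^0.04 = 1.0408
Risk-neutral probability p = (e^0.04 − 0.6065)/(1.6487 − 0.6065) = 0.4343/1.0422 = 0.4167
Terminal stock prices: S_uu = 394.2, S_ud = 145, S_dd = 53.34
Terminal payoffs (K − S): max(-219.2, 0) = 0, max(30, 0) = 30, max(121.7, 0) = 121.7
Node u (S = 239.1): V_u = e^(−0.04)·[0.4167·0.0000 + 0.5833·30.0000] = 16.8129
Node d (S = 87.95): V_d = e^(−0.04)·[0.4167·30.0000 + 0.5833·121.6575] = 80.1912
Node 0 (S = 145): V_0 = e^(−0.04)·[0.4167·16.8129 + 0.5833·80.1912] = 51.6727

$51.67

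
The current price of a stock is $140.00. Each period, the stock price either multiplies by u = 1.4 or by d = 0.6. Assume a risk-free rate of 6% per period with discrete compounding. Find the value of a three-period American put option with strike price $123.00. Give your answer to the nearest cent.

$20.82

Risk-neutral probability p = (1 + 0.06 − 0.6)/(1.4 − 0.6) = 0.4600/0.8000 = 0.5750
Terminal stock prices: S_uuu = 384.2, S_uud = 164.6, S_udd = 70.56, S_ddd = 30.24
Terminal payoffs (K − S): max(-261.2, 0) = 0, max(-41.64, 0) = 0, max(52.44, 0) = 52.44, max(92.76, 0) = 92.76
Node uu (S = 274.4): continuation = 1/1.06·[0.5750·0.0000 + 0.4250·0.0000] = 0.0000; exercise value = 0.0000 ≤ continuation, so V_uu = 0.0000
Node ud (S = 117.6): continuation = 1/1.06·[0.5750·0.0000 + 0.4250·52.4400] = 21.0255; exercise value = 5.4000 ≤ continuation, so V_ud = 21.0255
Node dd (S = 50.4): continuation = 1/1.06·[0.5750·52.4400 + 0.4250·92.7600] = 65.6377; exercise value = 72.6000 > continuation, so V_dd = 72.6000 (exercise)
Node u (S = 196): continuation = 1/1.06·[0.5750·0.0000 + 0.4250·21.0255] = 8.4300; exercise value = 0.0000 ≤ continuation, so V_u = 8.4300
Node d (S = 84): continuation = 1/1.06·[0.5750·21.0255 + 0.4250·72.6000] = 40.5138; exercise value = 39.0000 ≤ continuation, so V_d = 40.5138
Node 0 (S = 140): continuation = 1/1.06·[0.5750·8.4300 + 0.4250·40.5138] = 20.8166; exercise value = 0.0000 ≤ continuation, so V_0 = 20.8166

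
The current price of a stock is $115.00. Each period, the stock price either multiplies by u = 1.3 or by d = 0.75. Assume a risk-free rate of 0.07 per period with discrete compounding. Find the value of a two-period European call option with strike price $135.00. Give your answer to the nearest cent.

$17.55

Risk-neutral probability p = (1 + 0.07 − 0.75)/(1.3 − 0.75) = 0.3200/0.5500 = 0.5818
Terminal stock prices: S_uu = 194.4, S_ud = 112.1, S_dd = 64.69
Terminal payoffs (S − K): max(59.35, 0) = 59.35, max(-22.88, 0) = 0, max(-70.31, 0) = 0
Node u (S = 149.5): V_u = 1/1.07·[0.5818·59.3500 + 0.4182·0.0000] = 32.2719
Node d (S = 86.25): V_d = 1/1.07·[0.5818·0.0000 + 0.4182·0.0000] = 0.0000
Node 0 (S = 115): V_0 = 1/1.07·[0.5818·32.2719 + 0.4182·0.0000] = 17.5480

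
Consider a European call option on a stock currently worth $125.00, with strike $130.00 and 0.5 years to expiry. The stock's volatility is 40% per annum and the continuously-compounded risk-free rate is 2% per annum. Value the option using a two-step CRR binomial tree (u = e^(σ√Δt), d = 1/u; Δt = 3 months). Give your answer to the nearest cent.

CRR parameters: u = e^(σ√Δt) = e^(0.4·√0.25) = 1.2214, d = 1/u = 0.8187
Per-period rate: rΔt = 0.02·0.25 = 0.005, so R = e^0.005 = 1.0050
Risk-neutral probability p = (e^0.005 − 0.8187)/(1.2214 − 0.8187) = 0.1863/0.4027 = 0.4626
Terminal stock prices: S_uu = 186.5, S_ud = 125, S_dd = 83.79
Terminal payoffs (S − K): max(56.48, 0) = 56.48, max(-5, 0) = 0, max(-46.21, 0) = 0
Node u (S = 152.7): V_u = e^(−0.005)·[0.4626·56.4781 + 0.5374·0.0000] = 25.9973
Node d (S = 102.3): V_d = e^(−0.005)·[0.4626·0.0000 + 0.5374·0.0000] = 0.0000
Node 0 (S = 125): V_0 = e^(−0.005)·[0.4626·25.9973 + 0.5374·0.0000] = 11.9667

$11.97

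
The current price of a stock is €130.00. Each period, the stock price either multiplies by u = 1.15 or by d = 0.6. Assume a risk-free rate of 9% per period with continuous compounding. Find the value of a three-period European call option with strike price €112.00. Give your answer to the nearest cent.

€47.46

Risk-neutral probability p = (e^0.09 − 0.6)/(1.15 − 0.6) = 0.4942/0.5500 = 0.8985
Terminal stock prices: S_uuu = 197.7, S_uud = 103.2, S_udd = 53.82, S_ddd = 28.08
Terminal payoffs (S − K): max(85.71, 0) = 85.71, max(-8.845, 0) = 0, max(-58.18, 0) = 0, max(-83.92, 0) = 0
Node uu (S = 171.9): V_uu = e^(−0.09)·[0.8985·85.7137 + 0.1015·0.0000] = 70.3852
Node ud (S = 89.7): V_ud = e^(−0.09)·[0.8985·0.0000 + 0.1015·0.0000] = 0.0000
Node dd (S = 46.8): V_dd = e^(−0.09)·[0.8985·0.0000 + 0.1015·0.0000] = 0.0000
Node u (S = 149.5): V_u = e^(−0.09)·[0.8985·70.3852 + 0.1015·0.0000] = 57.7979
Node d (S = 78): V_d = e^(−0.09)·[0.8985·0.0000 + 0.1015·0.0000] = 0.0000
Node 0 (S = 130): V_0 = e^(−0.09)·[0.8985·57.7979 + 0.1015·0.0000] = 47.4617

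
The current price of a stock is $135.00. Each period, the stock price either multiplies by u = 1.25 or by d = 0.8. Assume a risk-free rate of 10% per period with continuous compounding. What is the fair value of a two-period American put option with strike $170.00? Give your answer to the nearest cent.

$35.00

Risk-neutral probability p = (e^0.1 − 0.8)/(1.25 − 0.8) = 0.3052/0.4500 = 0.6782
Terminal stock prices: S_uu = 210.9, S_ud = 135, S_dd = 86.4
Terminal payoffs (K − S): max(-40.94, 0) = 0, max(35, 0) = 35, max(83.6, 0) = 83.6
Node u (S = 168.8): continuation = e^(−0.1)·[0.6782·0.0000 + 0.3218·35.0000] = 10.1925; exercise value = 1.2500 ≤ continuation, so V_u = 10.1925
Node d (S = 108): continuation = e^(−0.1)·[0.6782·35.0000 + 0.3218·83.6000] = 45.8224; exercise value = 62.0000 > continuation, so V_d = 62.0000 (exercise)
Node 0 (S = 135): continuation = e^(−0.1)·[0.6782·10.1925 + 0.3218·62.0000] = 24.3097; exercise value = 35.0000 > continuation, so V_0 = 35.0000 (exercise)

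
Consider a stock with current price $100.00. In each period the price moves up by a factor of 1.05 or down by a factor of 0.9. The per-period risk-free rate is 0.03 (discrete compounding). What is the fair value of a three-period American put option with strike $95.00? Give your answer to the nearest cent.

$0.79

Risk-neutral probability p = (1 + 0.03 − 0.9)/(1.05 − 0.9) = 0.1300/0.1500 = 0.8667
Terminal stock prices: S_uuu = 115.8, S_uud = 99.23, S_udd = 85.05, S_ddd = 72.9
Terminal payoffs (K − S): max(-20.76, 0) = 0, max(-4.225, 0) = 0, max(9.95, 0) = 9.95, max(22.1, 0) = 22.1
Node uu (S = 110.2): continuation = 1/1.03·[0.8667·0.0000 + 0.1333·0.0000] = 0.0000; exercise value = 0.0000 ≤ continuation, so V_uu = 0.0000
Node ud (S = 94.5): continuation = 1/1.03·[0.8667·0.0000 + 0.1333·9.9500] = 1.2880; exercise value = 0.5000 ≤ continuation, so V_ud = 1.2880
Node dd (S = 81): continuation = 1/1.03·[0.8667·9.9500 + 0.1333·22.1000] = 11.2330; exercise value = 14.0000 > continuation, so V_dd = 14.0000 (exercise)
Node u (S = 105): continuation = 1/1.03·[0.8667·0.0000 + 0.1333·1.2880] = 0.1667; exercise value = 0.0000 ≤ continuation, so V_u = 0.1667
Node d (S = 90): continuation = 1/1.03·[0.8667·1.2880 + 0.1333·14.0000] = 2.8961; exercise value = 5.0000 > continuation, so V_d = 5.0000 (exercise)
Node 0 (S = 100): continuation = 1/1.03·[0.8667·0.1667 + 0.1333·5.0000] = 0.7875; exercise value = 0.0000 ≤ continuation, so V_0 = 0.7875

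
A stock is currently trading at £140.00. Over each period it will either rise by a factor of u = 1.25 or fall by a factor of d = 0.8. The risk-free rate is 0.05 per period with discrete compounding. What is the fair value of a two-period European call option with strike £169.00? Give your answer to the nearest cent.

Risk-neutral probability p = (1 + 0.05 − 0.8)/(1.25 − 0.8) = 0.2500/0.4500 = 0.5556
Terminal stock prices: S_uu = 218.8, S_ud = 140, S_dd = 89.6
Terminal payoffs (S − K): max(49.75, 0) = 49.75, max(-29, 0) = 0, max(-79.4, 0) = 0
Node u (S = 175): V_u = 1/1.05·[0.5556·49.7500 + 0.4444·0.0000] = 26.3228
Node d (S = 112): V_d = 1/1.05·[0.5556·0.0000 + 0.4444·0.0000] = 0.0000
Node 0 (S = 140): V_0 = 1/1.05·[0.5556·26.3228 + 0.4444·0.0000] = 13.9274

£13.93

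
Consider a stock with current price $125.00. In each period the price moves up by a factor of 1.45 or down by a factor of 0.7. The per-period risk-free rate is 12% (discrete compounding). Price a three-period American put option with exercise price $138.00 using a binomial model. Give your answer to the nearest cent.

$23.64

Risk-neutral probability p = (1 + 0.12 − 0.7)/(1.45 − 0.7) = 0.4200/0.7500 = 0.5600
Terminal stock prices: S_uuu = 381.1, S_uud = 184, S_udd = 88.81, S_ddd = 42.87
Terminal payoffs (K − S): max(-243.1, 0) = 0, max(-45.97, 0) = 0, max(49.19, 0) = 49.19, max(95.12, 0) = 95.12
Node uu (S = 262.8): continuation = 1/1.12·[0.5600·0.0000 + 0.4400·0.0000] = 0.0000; exercise value = 0.0000 ≤ continuation, so V_uu = 0.0000
Node ud (S = 126.9): continuation = 1/1.12·[0.5600·0.0000 + 0.4400·49.1875] = 19.3237; exercise value = 11.1250 ≤ continuation, so V_ud = 19.3237
Node dd (S = 61.25): continuation = 1/1.12·[0.5600·49.1875 + 0.4400·95.1250] = 61.9643; exercise value = 76.7500 > continuation, so V_dd = 76.7500 (exercise)
Node u (S = 181.2): continuation = 1/1.12·[0.5600·0.0000 + 0.4400·19.3237] = 7.5914; exercise value = 0.0000 ≤ continuation, so V_u = 7.5914
Node d (S = 87.5): continuation = 1/1.12·[0.5600·19.3237 + 0.4400·76.7500] = 39.8136; exercise value = 50.5000 > continuation, so V_d = 50.5000 (exercise)
Node 0 (S = 125): continuation = 1/1.12·[0.5600·7.5914 + 0.4400·50.5000] = 23.6350; exercise value = 13.0000 ≤ continuation, so V_0 = 23.6350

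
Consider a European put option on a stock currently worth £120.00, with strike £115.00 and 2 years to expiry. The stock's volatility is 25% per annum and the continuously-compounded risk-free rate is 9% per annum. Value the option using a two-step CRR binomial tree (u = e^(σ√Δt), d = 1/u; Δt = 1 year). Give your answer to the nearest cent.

£4.98

CRR parameters: u = e^(σ√Δt) = e^(0.25·√1) = 1.2840, d = 1/u = 0.7788
Per-period rate: rΔt = 0.09·1 = 0.09, so R = e^0.09 = 1.0942
Risk-neutral probability p = (e^0.09 − 0.7788)/(1.2840 − 0.7788) = 0.3154/0.5052 = 0.6242
Terminal stock prices: S_uu = 197.8, S_ud = 120, S_dd = 72.78
Terminal payoffs (K − S): max(-82.85, 0) = 0, max(-5, 0) = 0, max(42.22, 0) = 42.22
Node u (S = 154.1): V_u = e^(−0.09)·[0.6242·0.0000 + 0.3758·0.0000] = 0.0000
Node d (S = 93.46): V_d = e^(−0.09)·[0.6242·0.0000 + 0.3758·42.2163] = 14.4985
Node 0 (S = 120): V_0 = e^(−0.09)·[0.6242·0.0000 + 0.3758·14.4985] = 4.9793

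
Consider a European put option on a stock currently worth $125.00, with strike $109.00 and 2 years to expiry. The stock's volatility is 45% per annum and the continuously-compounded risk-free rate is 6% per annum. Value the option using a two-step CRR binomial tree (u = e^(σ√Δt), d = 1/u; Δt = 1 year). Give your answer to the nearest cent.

$15.28

CRR parameters: u = e^(σ√Δt) = e^(0.45·√1) = 1.5683, d = 1/u = 0.6376
Per-period rate: rΔt = 0.06·1 = 0.06, so R = e^0.06 = 1.0618
Risk-neutral probability p = (e^0.06 − 0.6376)/(1.5683 − 0.6376) = 0.4242/0.9307 = 0.4558
Terminal stock prices: S_uu = 307.5, S_ud = 125, S_dd = 50.82
Terminal payoffs (K − S): max(-198.5, 0) = 0, max(-16, 0) = 0, max(58.18, 0) = 58.18
Node u (S = 196): V_u = e^(−0.06)·[0.4558·0.0000 + 0.5442·0.0000] = 0.0000
Node d (S = 79.7): V_d = e^(−0.06)·[0.4558·0.0000 + 0.5442·58.1788] = 29.8170
Node 0 (S = 125): V_0 = e^(−0.06)·[0.4558·0.0000 + 0.5442·29.8170] = 15.2814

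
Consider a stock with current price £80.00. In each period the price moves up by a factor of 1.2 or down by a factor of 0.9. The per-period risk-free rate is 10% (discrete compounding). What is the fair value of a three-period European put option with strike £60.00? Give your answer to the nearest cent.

Risk-neutral probability p = (1 + 0.1 − 0.9)/(1.2 − 0.9) = 0.2000/0.3000 = 0.6667
Terminal stock prices: S_uuu = 138.2, S_uud = 103.7, S_udd = 77.76, S_ddd = 58.32
Terminal payoffs (K − S): max(-78.24, 0) = 0, max(-43.68, 0) = 0, max(-17.76, 0) = 0, max(1.68, 0) = 1.68
Node uu (S = 115.2): V_uu = 1/1.1·[0.6667·0.0000 + 0.3333·0.0000] = 0.0000
Node ud (S = 86.4): V_ud = 1/1.1·[0.6667·0.0000 + 0.3333·0.0000] = 0.0000
Node dd (S = 64.8): V_dd = 1/1.1·[0.6667·0.0000 + 0.3333·1.6800] = 0.5091
Node u (S = 96): V_u = 1/1.1·[0.6667·0.0000 + 0.3333·0.0000] = 0.0000
Node d (S = 72): V_d = 1/1.1·[0.6667·0.0000 + 0.3333·0.5091] = 0.1543
Node 0 (S = 80): V_0 = 1/1.1·[0.6667·0.0000 + 0.3333·0.1543] = 0.0467

£0.05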